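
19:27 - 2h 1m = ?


17:26

Start: 1167 minutes from midnight
Subtract: 121 minutes
Remaining: 1167 - 121 = 1046
Hours: 17, Minutes: 26


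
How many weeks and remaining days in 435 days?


Weeks: 435 ÷ 7 = 62 remainder 1

62 weeks 1 days


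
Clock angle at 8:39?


25.5°

Hour hand = 8×30 + 39×0.5 = 259.5°
Minute hand = 39×6 = 234°
Difference = |259.5 - 234| = 25.5°


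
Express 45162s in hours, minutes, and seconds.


12h 32m 42s

Hours: 45162 ÷ 3600 = 12 remainder 1962
Minutes: 1962 ÷ 60 = 32 remainder 42
Seconds: 42


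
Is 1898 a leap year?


Rules: divisible by 4 AND (not by 100 OR by 400)
1898 ÷ 4 = 474 remainder 2 → not divisible by 4
Not divisible by 4 → not a leap year

No


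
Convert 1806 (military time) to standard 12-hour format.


6:06 PM

Hour: 18
18 - 12 = 6 → PM


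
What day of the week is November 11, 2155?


Tuesday

Zeller's congruence:
q=11, m=11, k=55, j=21
h = (11 + ⌊13×12/5⌋ + 55 + ⌊55/4⌋ + ⌊21/4⌋ - 2×21) mod 7
= (11 + 31 + 55 + 13 + 5 - 42) mod 7
= 73 mod 7 = 3
h=3 → Tuesday


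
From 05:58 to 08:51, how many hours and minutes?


End time in minutes: 8×60 + 51 = 531
Start time in minutes: 5×60 + 58 = 358
Difference = 531 - 358 = 173 minutes
= 2 hours 53 minutes

2h 53m


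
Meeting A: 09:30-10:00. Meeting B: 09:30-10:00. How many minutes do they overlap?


Meeting A: 570-600 (in minutes from midnight)
Meeting B: 570-600
Overlap start = max(570, 570) = 570
Overlap end = min(600, 600) = 600
Overlap = max(0, 600 - 570) = 30 min

30 minutes


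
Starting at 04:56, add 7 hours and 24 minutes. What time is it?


12:20

Start: 296 minutes from midnight
Add: 444 minutes
Total: 740 minutes
Hours: 740 ÷ 60 = 12 remainder 20


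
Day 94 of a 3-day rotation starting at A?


Shifts: A, B, C
Start: A (index 0)
Day 94: (0 + 94 - 1) mod 3
= 93 mod 3
= 0
Index 0 → shift A

Shift A


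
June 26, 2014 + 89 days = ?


Start: June 26, 2014
Add 89 days
June 26 → July 1: 30 - 26 + 1 = 5 days (89 - 5 = 84 left)
July 1 → August 1: 31 - 1 + 1 = 31 days (84 - 31 = 53 left)
August 1 → September 1: 31 - 1 + 1 = 31 days (53 - 31 = 22 left)
September 1 + 22 = September 23, 2014

September 23, 2014


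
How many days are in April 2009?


Month: April (month 4)
April has 30 days

30 days


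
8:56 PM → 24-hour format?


Input: 8:56 PM
PM: 8 + 12 = 20

20:56


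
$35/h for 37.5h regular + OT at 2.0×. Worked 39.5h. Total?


Regular: 37.5h × $35 = $1312.50
Overtime: 39.5 - 37.5 = 2.0h
OT pay: 2.0h × $35 × 2.0 = $140.00
Total = $1312.50 + $140.00 = $1452.50

$1452.50


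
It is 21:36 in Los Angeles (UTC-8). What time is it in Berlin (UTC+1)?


Time difference = UTC+1 - UTC-8 = +9 hours
New hour = (21 + 9) mod 24
= 30 mod 24 = 6
Minutes unchanged → 06:36; 30 ≥ 24 → next day

06:36 (next day)


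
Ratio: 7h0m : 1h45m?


4:1 (4.00)

Duration 1: 420 minutes
Duration 2: 105 minutes
Ratio = 420:105
GCD = 105
Simplified = 4:1
As a decimal: 4/1 = 4.00


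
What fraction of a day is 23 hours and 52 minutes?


0.9944 (99.44%)

Total minutes: 23×60 + 52 = 1432
Day = 24×60 = 1440 minutes
Fraction = 1432/1440 ≈ 0.9944
As a percentage: 1432/1440 × 100 ≈ 99.44%


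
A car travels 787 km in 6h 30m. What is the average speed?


Distance: 787 km
Time: 6h 30m = 390 min = 390/60 = 13/2 hours
Speed = 787 ÷ (13/2) = 787 × 2 / 13 = 1574/13 ≈ 121.1 km/h

121.1 km/h


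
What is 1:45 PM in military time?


13:45

Input: 1:45 PM
PM: 1 + 12 = 13


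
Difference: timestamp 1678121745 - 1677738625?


383120 seconds (106.4 hours / 4.43 days)

Difference = 1678121745 - 1677738625 = 383120 seconds
In hours: 383120 / 3600 ≈ 106.4
In days: 383120 / 86400 ≈ 4.43


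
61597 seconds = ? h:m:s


Hours: 61597 ÷ 3600 = 17 remainder 397
Minutes: 397 ÷ 60 = 6 remainder 37
Seconds: 37

17h 6m 37s


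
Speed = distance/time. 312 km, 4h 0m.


Distance: 312 km
Time: 4 hours
Speed = 312 / 4 = 78.0 km/h

78.0 km/h


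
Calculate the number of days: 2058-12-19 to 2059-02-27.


70 days

From December 19, 2058 to February 27, 2059
Rest of December 2058: 31 - 19 = 12
Full months: January 31
Days into February 2059: 27
Total = 12 + 31 + 27 = 70 days


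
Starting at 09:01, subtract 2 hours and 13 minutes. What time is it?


Start: 541 minutes from midnight
Subtract: 133 minutes
Remaining: 541 - 133 = 408
Hours: 6, Minutes: 48

06:48


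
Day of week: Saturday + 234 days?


Tuesday

Start: Saturday (index 5)
(5 + 234) mod 7
= 239 mod 7
= 1
Index 1 → Tuesday


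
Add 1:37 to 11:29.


Start: 689 minutes from midnight
Add: 97 minutes
Total: 786 minutes
Hours: 786 ÷ 60 = 13 remainder 6

13:06


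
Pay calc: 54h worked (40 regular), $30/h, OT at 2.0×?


Regular: 40h × $30 = $1200.00
Overtime: 54 - 40 = 14h
OT pay: 14h × $30 × 2.0 = $840.00
Total = $1200.00 + $840.00 = $2040.00

$2040.00


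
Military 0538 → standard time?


Hour: 5
5 < 12 → AM

5:38 AM


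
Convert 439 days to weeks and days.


Weeks: 439 ÷ 7 = 62 remainder 5

62 weeks 5 days


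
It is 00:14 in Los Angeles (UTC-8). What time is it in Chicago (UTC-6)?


02:14

Time difference = UTC-6 - UTC-8 = +2 hours
New hour = (0 + 2) mod 24
= 2 mod 24 = 2
Minutes unchanged → 02:14


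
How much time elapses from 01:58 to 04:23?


End time in minutes: 4×60 + 23 = 263
Start time in minutes: 1×60 + 58 = 118
Difference = 263 - 118 = 145 minutes
= 2 hours 25 minutes

2h 25m


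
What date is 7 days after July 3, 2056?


Start: July 3, 2056
Add 7 days
July 3 + 7 = July 10, 2056

July 10, 2056


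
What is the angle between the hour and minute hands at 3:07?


51.5°

Hour hand = 3×30 + 7×0.5 = 93.5°
Minute hand = 7×6 = 42°
Difference = |93.5 - 42| = 51.5°


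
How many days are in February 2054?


28 days

Month: February (month 2)
February: 28 or 29 (leap year)
2054 leap year? No


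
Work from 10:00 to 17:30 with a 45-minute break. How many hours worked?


6h 45m (405 minutes)

Total time = (17×60+30) - (10×60+0)
= 1050 - 600 = 450 min
Minus break: 450 - 45 = 405 min
= 6h 45m


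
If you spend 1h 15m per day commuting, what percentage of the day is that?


Time: 75 minutes
Day: 1440 minutes
Percentage = (75/1440) × 100 ≈ 5.2%

5.2%


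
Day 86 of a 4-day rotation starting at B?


Shifts: A, B, C, D
Start: B (index 1)
Day 86: (1 + 86 - 1) mod 4
= 86 mod 4
= 2
Index 2 → shift C

Shift C


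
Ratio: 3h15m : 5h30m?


13:22 (0.59)

Duration 1: 195 minutes
Duration 2: 330 minutes
Ratio = 195:330
GCD = 15
Simplified = 13:22
As a decimal: 13/22 ≈ 0.59


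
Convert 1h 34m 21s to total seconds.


Hours: 1 × 3600 = 3600
Minutes: 34 × 60 = 2040
Seconds: 21
Total = 3600 + 2040 + 21 = 5661

5661 seconds


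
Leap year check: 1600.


Yes

Rules: divisible by 4 AND (not by 100 OR by 400)
1600 ÷ 4 = 400 exactly → divisible by 4
1600 ÷ 100 = 16 exactly → divisible by 100
1600 ÷ 400 = 4 exactly → divisible by 400
Divisible by 400 → leap year


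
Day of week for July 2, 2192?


Monday

Zeller's congruence:
q=2, m=7, k=92, j=21
h = (2 + ⌊13×8/5⌋ + 92 + ⌊92/4⌋ + ⌊21/4⌋ - 2×21) mod 7
= (2 + 20 + 92 + 23 + 5 - 42) mod 7
= 100 mod 7 = 2
h=2 → Monday


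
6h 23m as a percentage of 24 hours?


Total minutes: 6×60 + 23 = 383
Day = 24×60 = 1440 minutes
Fraction = 383/1440 ≈ 0.2660
As a percentage: 383/1440 × 100 ≈ 26.60%

0.2660 (26.60%)


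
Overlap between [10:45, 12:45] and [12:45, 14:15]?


0 minutes

Meeting A: 645-765 (in minutes from midnight)
Meeting B: 765-855
Overlap start = max(645, 765) = 765
Overlap end = min(765, 855) = 765
Overlap = max(0, 765 - 765) = 0 min


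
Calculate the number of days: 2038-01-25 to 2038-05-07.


From January 25, 2038 to May 7, 2038
Rest of January 2038: 31 - 25 = 6
Full months: February 2038 28, March 31, April 30
Days into May 2038: 7
Total = 6 + 28 + 31 + 30 + 7 = 102 days

102 days


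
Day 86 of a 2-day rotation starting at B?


Shift A

Shifts: A, B
Start: B (index 1)
Day 86: (1 + 86 - 1) mod 2
= 86 mod 2
= 0
Index 0 → shift A


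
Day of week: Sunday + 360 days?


Wednesday

Start: Sunday (index 6)
(6 + 360) mod 7
= 366 mod 7
= 2
Index 2 → Wednesday


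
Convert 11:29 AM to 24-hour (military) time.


11:29

Input: 11:29 AM
AM hour stays: 11


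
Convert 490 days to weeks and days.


70 weeks 0 days

Weeks: 490 ÷ 7 = 70 remainder 0


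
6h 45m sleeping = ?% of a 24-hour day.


28.1%

Time: 405 minutes
Day: 1440 minutes
Percentage = (405/1440) × 100 ≈ 28.1%


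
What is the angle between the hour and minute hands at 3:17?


Hour hand = 3×30 + 17×0.5 = 98.5°
Minute hand = 17×6 = 102°
Difference = |98.5 - 102| = 3.5°

3.5°


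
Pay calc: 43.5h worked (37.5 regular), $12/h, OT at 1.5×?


Regular: 37.5h × $12 = $450.00
Overtime: 43.5 - 37.5 = 6.0h
OT pay: 6.0h × $12 × 1.5 = $108.00
Total = $450.00 + $108.00 = $558.00

$558.00


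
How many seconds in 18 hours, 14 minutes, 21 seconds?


65661 seconds

Hours: 18 × 3600 = 64800
Minutes: 14 × 60 = 840
Seconds: 21
Total = 64800 + 840 + 21 = 65661


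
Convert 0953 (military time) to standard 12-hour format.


9:53 AM

Hour: 9
9 < 12 → AM


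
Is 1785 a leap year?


No

Rules: divisible by 4 AND (not by 100 OR by 400)
1785 ÷ 4 = 446 remainder 1 → not divisible by 4
Not divisible by 4 → not a leap year


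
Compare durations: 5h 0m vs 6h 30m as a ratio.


Duration 1: 300 minutes
Duration 2: 390 minutes
Ratio = 300:390
GCD = 30
Simplified = 10:13
As a decimal: 10/13 ≈ 0.77

10:13 (0.77)


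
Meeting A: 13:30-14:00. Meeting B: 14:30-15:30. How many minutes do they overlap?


0 minutes

Meeting A: 810-840 (in minutes from midnight)
Meeting B: 870-930
Overlap start = max(810, 870) = 870
Overlap end = min(840, 930) = 840
Overlap = max(0, 840 - 870) = 0 min


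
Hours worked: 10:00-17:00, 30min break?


Total time = (17×60+0) - (10×60+0)
= 1020 - 600 = 420 min
Minus break: 420 - 30 = 390 min
= 6h 30m

6h 30m (390 minutes)


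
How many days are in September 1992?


Month: September (month 9)
September has 30 days

30 days


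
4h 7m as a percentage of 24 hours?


0.1715 (17.15%)

Total minutes: 4×60 + 7 = 247
Day = 24×60 = 1440 minutes
Fraction = 247/1440 ≈ 0.1715
As a percentage: 247/1440 × 100 ≈ 17.15%


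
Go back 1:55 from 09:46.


07:51

Start: 586 minutes from midnight
Subtract: 115 minutes
Remaining: 586 - 115 = 471
Hours: 7, Minutes: 51


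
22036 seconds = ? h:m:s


Hours: 22036 ÷ 3600 = 6 remainder 436
Minutes: 436 ÷ 60 = 7 remainder 16
Seconds: 16

6h 7m 16s


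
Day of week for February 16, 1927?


Wednesday

Zeller's congruence:
q=16, m=14, k=26, j=19
h = (16 + ⌊13×15/5⌋ + 26 + ⌊26/4⌋ + ⌊19/4⌋ - 2×19) mod 7
= (16 + 39 + 26 + 6 + 4 - 38) mod 7
= 53 mod 7 = 4
h=4 → Wednesday


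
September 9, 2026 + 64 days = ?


November 12, 2026

Start: September 9, 2026
Add 64 days
September 9 → October 1: 30 - 9 + 1 = 22 days (64 - 22 = 42 left)
October 1 → November 1: 31 - 1 + 1 = 31 days (42 - 31 = 11 left)
November 1 + 11 = November 12, 2026


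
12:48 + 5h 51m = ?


18:39

Start: 768 minutes from midnight
Add: 351 minutes
Total: 1119 minutes
Hours: 1119 ÷ 60 = 18 remainder 39


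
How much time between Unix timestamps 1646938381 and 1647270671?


332290 seconds (92.3 hours / 3.85 days)

Difference = 1647270671 - 1646938381 = 332290 seconds
In hours: 332290 / 3600 ≈ 92.3
In days: 332290 / 86400 ≈ 3.85


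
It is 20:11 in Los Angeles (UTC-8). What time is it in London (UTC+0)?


Time difference = UTC+0 - UTC-8 = +8 hours
New hour = (20 + 8) mod 24
= 28 mod 24 = 4
Minutes unchanged → 04:11; 28 ≥ 24 → next day

04:11 (next day)


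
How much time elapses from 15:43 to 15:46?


0h 3m

End time in minutes: 15×60 + 46 = 946
Start time in minutes: 15×60 + 43 = 943
Difference = 946 - 943 = 3 minutes
= 0 hours 3 minutes


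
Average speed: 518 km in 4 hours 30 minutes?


Distance: 518 km
Time: 4h 30m = 270 min = 270/60 = 9/2 hours
Speed = 518 ÷ (9/2) = 518 × 2 / 9 = 1036/9 ≈ 115.1 km/h

115.1 km/h


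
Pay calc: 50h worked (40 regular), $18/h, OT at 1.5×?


$990.00

Regular: 40h × $18 = $720.00
Overtime: 50 - 40 = 10h
OT pay: 10h × $18 × 1.5 = $270.00
Total = $720.00 + $270.00 = $990.00


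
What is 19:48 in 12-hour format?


Hour: 19
19 - 12 = 7 → PM

7:48 PM


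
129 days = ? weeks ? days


18 weeks 3 days

Weeks: 129 ÷ 7 = 18 remainder 3


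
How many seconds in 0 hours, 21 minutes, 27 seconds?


1287 seconds

Hours: 0 × 3600 = 0
Minutes: 21 × 60 = 1260
Seconds: 27
Total = 0 + 1260 + 27 = 1287


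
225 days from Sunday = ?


Monday

Start: Sunday (index 6)
(6 + 225) mod 7
= 231 mod 7
= 0
Index 0 → Monday


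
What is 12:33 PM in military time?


12:33

Input: 12:33 PM
12 PM → 12 (noon)


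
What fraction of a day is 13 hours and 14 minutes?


0.5514 (55.14%)

Total minutes: 13×60 + 14 = 794
Day = 24×60 = 1440 minutes
Fraction = 794/1440 ≈ 0.5514
As a percentage: 794/1440 × 100 ≈ 55.14%


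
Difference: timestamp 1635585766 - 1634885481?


700285 seconds (194.5 hours / 8.11 days)

Difference = 1635585766 - 1634885481 = 700285 seconds
In hours: 700285 / 3600 ≈ 194.5
In days: 700285 / 86400 ≈ 8.11


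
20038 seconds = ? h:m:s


5h 33m 58s

Hours: 20038 ÷ 3600 = 5 remainder 2038
Minutes: 2038 ÷ 60 = 33 remainder 58
Seconds: 58


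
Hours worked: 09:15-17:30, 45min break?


7h 30m (450 minutes)

Total time = (17×60+30) - (9×60+15)
= 1050 - 555 = 495 min
Minus break: 495 - 45 = 450 min
= 7h 30m


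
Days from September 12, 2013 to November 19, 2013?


68 days

From September 12, 2013 to November 19, 2013
Rest of September 2013: 30 - 12 = 18
Full months: October 31
Days into November 2013: 19
Total = 18 + 31 + 19 = 68 days


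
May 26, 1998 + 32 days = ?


Start: May 26, 1998
Add 32 days
May 26 → June 1: 31 - 26 + 1 = 6 days (32 - 6 = 26 left)
June 1 + 26 = June 27, 1998

June 27, 1998


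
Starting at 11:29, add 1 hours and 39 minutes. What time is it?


13:08

Start: 689 minutes from midnight
Add: 99 minutes
Total: 788 minutes
Hours: 788 ÷ 60 = 13 remainder 8


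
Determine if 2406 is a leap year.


Rules: divisible by 4 AND (not by 100 OR by 400)
2406 ÷ 4 = 601 remainder 2 → not divisible by 4
Not divisible by 4 → not a leap year

No


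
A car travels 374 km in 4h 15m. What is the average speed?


Distance: 374 km
Time: 4h 15m = 255 min = 255/60 = 17/4 hours
Speed = 374 ÷ (17/4) = 374 × 4 / 17 = 1496/17 = 88.0 km/h

88.0 km/h


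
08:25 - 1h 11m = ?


Start: 505 minutes from midnight
Subtract: 71 minutes
Remaining: 505 - 71 = 434
Hours: 7, Minutes: 14

07:14


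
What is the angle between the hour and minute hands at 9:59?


Hour hand = 9×30 + 59×0.5 = 299.5°
Minute hand = 59×6 = 354°
Difference = |299.5 - 354| = 54.5°

54.5°


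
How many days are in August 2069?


31 days

Month: August (month 8)
August has 31 days


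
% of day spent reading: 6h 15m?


Time: 375 minutes
Day: 1440 minutes
Percentage = (375/1440) × 100 ≈ 26.0%

26.0%


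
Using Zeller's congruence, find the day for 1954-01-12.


Zeller's congruence:
q=12, m=13, k=53, j=19
h = (12 + ⌊13×14/5⌋ + 53 + ⌊53/4⌋ + ⌊19/4⌋ - 2×19) mod 7
= (12 + 36 + 53 + 13 + 4 - 38) mod 7
= 80 mod 7 = 3
h=3 → Tuesday

Tuesday


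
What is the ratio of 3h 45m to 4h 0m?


Duration 1: 225 minutes
Duration 2: 240 minutes
Ratio = 225:240
GCD = 15
Simplified = 15:16
As a decimal: 15/16 ≈ 0.94

15:16 (0.94)


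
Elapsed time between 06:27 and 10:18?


End time in minutes: 10×60 + 18 = 618
Start time in minutes: 6×60 + 27 = 387
Difference = 618 - 387 = 231 minutes
= 3 hours 51 minutes

3h 51m


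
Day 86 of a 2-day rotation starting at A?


Shift B

Shifts: A, B
Start: A (index 0)
Day 86: (0 + 86 - 1) mod 2
= 85 mod 2
= 1
Index 1 → shift B


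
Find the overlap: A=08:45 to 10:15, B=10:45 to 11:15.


Meeting A: 525-615 (in minutes from midnight)
Meeting B: 645-675
Overlap start = max(525, 645) = 645
Overlap end = min(615, 675) = 615
Overlap = max(0, 615 - 645) = 0 min

0 minutes


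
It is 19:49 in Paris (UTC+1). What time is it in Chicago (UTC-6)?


Time difference = UTC-6 - UTC+1 = -7 hours
New hour = (19 -7) mod 24
= 12 mod 24 = 12
Minutes unchanged → 12:49

12:49


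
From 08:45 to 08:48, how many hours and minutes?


End time in minutes: 8×60 + 48 = 528
Start time in minutes: 8×60 + 45 = 525
Difference = 528 - 525 = 3 minutes
= 0 hours 3 minutes

0h 3m


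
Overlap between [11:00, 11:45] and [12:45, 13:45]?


Meeting A: 660-705 (in minutes from midnight)
Meeting B: 765-825
Overlap start = max(660, 765) = 765
Overlap end = min(705, 825) = 705
Overlap = max(0, 705 - 765) = 0 min

0 minutes


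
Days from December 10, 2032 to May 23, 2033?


164 days

From December 10, 2032 to May 23, 2033
Rest of December 2032: 31 - 10 = 21
Full months: January 31, February 2033 28, March 31, April 30
Days into May 2033: 23
Total = 21 + 31 + 28 + 31 + 30 + 23 = 164 days


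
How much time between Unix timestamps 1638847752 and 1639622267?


Difference = 1639622267 - 1638847752 = 774515 seconds
In hours: 774515 / 3600 ≈ 215.1
In days: 774515 / 86400 ≈ 8.96

774515 seconds (215.1 hours / 8.96 days)


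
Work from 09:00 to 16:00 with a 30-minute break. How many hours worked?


Total time = (16×60+0) - (9×60+0)
= 960 - 540 = 420 min
Minus break: 420 - 30 = 390 min
= 6h 30m

6h 30m (390 minutes)


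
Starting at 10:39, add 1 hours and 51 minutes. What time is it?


12:30

Start: 639 minutes from midnight
Add: 111 minutes
Total: 750 minutes
Hours: 750 ÷ 60 = 12 remainder 30


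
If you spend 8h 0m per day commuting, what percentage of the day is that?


Time: 480 minutes
Day: 1440 minutes
Percentage = (480/1440) × 100 ≈ 33.3%

33.3%


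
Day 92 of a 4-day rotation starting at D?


Shifts: A, B, C, D
Start: D (index 3)
Day 92: (3 + 92 - 1) mod 4
= 94 mod 4
= 2
Index 2 → shift C

Shift C


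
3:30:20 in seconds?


Hours: 3 × 3600 = 10800
Minutes: 30 × 60 = 1800
Seconds: 20
Total = 10800 + 1800 + 20 = 12620

12620 seconds


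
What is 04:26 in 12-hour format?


4:26 AM

Hour: 4
4 < 12 → AM


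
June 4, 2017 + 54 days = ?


Start: June 4, 2017
Add 54 days
June 4 → July 1: 30 - 4 + 1 = 27 days (54 - 27 = 27 left)
July 1 + 27 = July 28, 2017

July 28, 2017


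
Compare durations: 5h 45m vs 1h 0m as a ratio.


23:4 (5.75)

Duration 1: 345 minutes
Duration 2: 60 minutes
Ratio = 345:60
GCD = 15
Simplified = 23:4
As a decimal: 23/4 = 5.75


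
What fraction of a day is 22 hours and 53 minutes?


0.9535 (95.35%)

Total minutes: 22×60 + 53 = 1373
Day = 24×60 = 1440 minutes
Fraction = 1373/1440 ≈ 0.9535
As a percentage: 1373/1440 × 100 ≈ 95.35%


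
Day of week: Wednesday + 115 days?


Start: Wednesday (index 2)
(2 + 115) mod 7
= 117 mod 7
= 5
Index 5 → Saturday

Saturday


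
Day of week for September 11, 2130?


Zeller's congruence:
q=11, m=9, k=30, j=21
h = (11 + ⌊13×10/5⌋ + 30 + ⌊30/4⌋ + ⌊21/4⌋ - 2×21) mod 7
= (11 + 26 + 30 + 7 + 5 - 42) mod 7
= 37 mod 7 = 2
h=2 → Monday

Monday


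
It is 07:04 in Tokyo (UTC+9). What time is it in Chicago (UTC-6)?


16:04 (previous day)

Time difference = UTC-6 - UTC+9 = -15 hours
New hour = (7 -15) mod 24
= -8 mod 24 = 16
Minutes unchanged → 16:04; -8 < 0 → previous day


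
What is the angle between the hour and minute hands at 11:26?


Hour hand = 11×30 + 26×0.5 = 343.0°
Minute hand = 26×6 = 156°
Difference = |343.0 - 156| = 187.0°
Since > 180°: 360 - 187.0 = 173.0°

173.0°


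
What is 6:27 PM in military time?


Input: 6:27 PM
PM: 6 + 12 = 18

18:27


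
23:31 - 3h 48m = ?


Start: 1411 minutes from midnight
Subtract: 228 minutes
Remaining: 1411 - 228 = 1183
Hours: 19, Minutes: 43

19:43


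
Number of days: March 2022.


Month: March (month 3)
March has 31 days

31 days


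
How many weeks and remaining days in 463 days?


66 weeks 1 days

Weeks: 463 ÷ 7 = 66 remainder 1


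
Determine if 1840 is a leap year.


Rules: divisible by 4 AND (not by 100 OR by 400)
1840 ÷ 4 = 460 exactly → divisible by 4
1840 ÷ 100 = 18 remainder 40 → not divisible by 100
Divisible by 4 but not by 100 → leap year

Yes


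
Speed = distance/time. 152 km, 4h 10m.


Distance: 152 km
Time: 4h 10m = 250 min = 250/60 = 25/6 hours
Speed = 152 ÷ (25/6) = 152 × 6 / 25 = 912/25 ≈ 36.5 km/h

36.5 km/h


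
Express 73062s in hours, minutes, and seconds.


20h 17m 42s

Hours: 73062 ÷ 3600 = 20 remainder 1062
Minutes: 1062 ÷ 60 = 17 remainder 42
Seconds: 42


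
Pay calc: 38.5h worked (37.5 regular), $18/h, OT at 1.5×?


$702.00

Regular: 37.5h × $18 = $675.00
Overtime: 38.5 - 37.5 = 1.0h
OT pay: 1.0h × $18 × 1.5 = $27.00
Total = $675.00 + $27.00 = $702.00


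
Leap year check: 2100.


Rules: divisible by 4 AND (not by 100 OR by 400)
2100 ÷ 4 = 525 exactly → divisible by 4
2100 ÷ 100 = 21 exactly → divisible by 100
2100 ÷ 400 = 5 remainder 100 → not divisible by 400
Divisible by 100 but not by 400 → not a leap year

No


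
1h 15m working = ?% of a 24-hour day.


Time: 75 minutes
Day: 1440 minutes
Percentage = (75/1440) × 100 ≈ 5.2%

5.2%


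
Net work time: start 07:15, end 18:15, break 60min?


Total time = (18×60+15) - (7×60+15)
= 1095 - 435 = 660 min
Minus break: 660 - 60 = 600 min
= 10h 0m

10h 0m (600 minutes)


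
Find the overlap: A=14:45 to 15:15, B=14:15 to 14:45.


Meeting A: 885-915 (in minutes from midnight)
Meeting B: 855-885
Overlap start = max(885, 855) = 885
Overlap end = min(915, 885) = 885
Overlap = max(0, 885 - 885) = 0 min

0 minutes


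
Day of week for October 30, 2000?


Monday

Zeller's congruence:
q=30, m=10, k=0, j=20
h = (30 + ⌊13×11/5⌋ + 0 + ⌊0/4⌋ + ⌊20/4⌋ - 2×20) mod 7
= (30 + 28 + 0 + 0 + 5 - 40) mod 7
= 23 mod 7 = 2
h=2 → Monday


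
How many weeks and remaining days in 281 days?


40 weeks 1 days

Weeks: 281 ÷ 7 = 40 remainder 1


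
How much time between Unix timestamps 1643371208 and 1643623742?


Difference = 1643623742 - 1643371208 = 252534 seconds
In hours: 252534 / 3600 ≈ 70.1
In days: 252534 / 86400 ≈ 2.92

252534 seconds (70.1 hours / 2.92 days)


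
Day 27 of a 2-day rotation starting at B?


Shift B

Shifts: A, B
Start: B (index 1)
Day 27: (1 + 27 - 1) mod 2
= 27 mod 2
= 1
Index 1 → shift B


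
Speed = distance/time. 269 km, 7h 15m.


37.1 km/h

Distance: 269 km
Time: 7h 15m = 435 min = 435/60 = 29/4 hours
Speed = 269 ÷ (29/4) = 269 × 4 / 29 = 1076/29 ≈ 37.1 km/h


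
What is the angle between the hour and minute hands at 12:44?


118.0°

Hour hand (12 ≡ 0 on the dial): 0×30 + 44×0.5 = 22.0°
Minute hand = 44×6 = 264°
Difference = |22.0 - 264| = 242.0°
Since > 180°: 360 - 242.0 = 118.0°


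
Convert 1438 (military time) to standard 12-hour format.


Hour: 14
14 - 12 = 2 → PM

2:38 PM


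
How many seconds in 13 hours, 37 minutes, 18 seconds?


49038 seconds

Hours: 13 × 3600 = 46800
Minutes: 37 × 60 = 2220
Seconds: 18
Total = 46800 + 2220 + 18 = 49038


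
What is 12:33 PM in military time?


12:33

Input: 12:33 PM
12 PM → 12 (noon)


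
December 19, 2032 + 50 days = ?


Start: December 19, 2032
Add 50 days
December 19 → January 1: 31 - 19 + 1 = 13 days (50 - 13 = 37 left)
January 1 → February 1: 31 - 1 + 1 = 31 days (37 - 31 = 6 left)
February 1 + 6 = February 7, 2033

February 7, 2033


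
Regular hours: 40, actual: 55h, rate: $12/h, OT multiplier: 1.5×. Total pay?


$750.00

Regular: 40h × $12 = $480.00
Overtime: 55 - 40 = 15h
OT pay: 15h × $12 × 1.5 = $270.00
Total = $480.00 + $270.00 = $750.00


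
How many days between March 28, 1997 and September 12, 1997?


From March 28, 1997 to September 12, 1997
Rest of March 1997: 31 - 28 = 3
Full months: April 30, May 31, June 30, July 31, August 31
Days into September 1997: 12
Total = 3 + 30 + 31 + 30 + 31 + 31 + 12 = 168 days

168 days


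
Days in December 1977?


Month: December (month 12)
December has 31 days

31 days


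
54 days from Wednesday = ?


Monday

Start: Wednesday (index 2)
(2 + 54) mod 7
= 56 mod 7
= 0
Index 0 → Monday


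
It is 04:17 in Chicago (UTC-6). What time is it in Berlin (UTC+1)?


11:17

Time difference = UTC+1 - UTC-6 = +7 hours
New hour = (4 + 7) mod 24
= 11 mod 24 = 11
Minutes unchanged → 11:17


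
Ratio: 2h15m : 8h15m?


3:11 (0.27)

Duration 1: 135 minutes
Duration 2: 495 minutes
Ratio = 135:495
GCD = 45
Simplified = 3:11
As a decimal: 3/11 ≈ 0.27


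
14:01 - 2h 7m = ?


Start: 841 minutes from midnight
Subtract: 127 minutes
Remaining: 841 - 127 = 714
Hours: 11, Minutes: 54

11:54


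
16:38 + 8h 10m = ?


Start: 998 minutes from midnight
Add: 490 minutes
Total: 1488 minutes
Hours: 1488 ÷ 60 = 24 remainder 48
24 ≥ 24 → 24 - 24 = 0 (next day)

00:48 (next day)


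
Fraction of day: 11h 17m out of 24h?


Total minutes: 11×60 + 17 = 677
Day = 24×60 = 1440 minutes
Fraction = 677/1440 ≈ 0.4701
As a percentage: 677/1440 × 100 ≈ 47.01%

0.4701 (47.01%)


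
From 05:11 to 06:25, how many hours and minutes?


1h 14m

End time in minutes: 6×60 + 25 = 385
Start time in minutes: 5×60 + 11 = 311
Difference = 385 - 311 = 74 minutes
= 1 hours 14 minutes


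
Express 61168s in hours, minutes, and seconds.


16h 59m 28s

Hours: 61168 ÷ 3600 = 16 remainder 3568
Minutes: 3568 ÷ 60 = 59 remainder 28
Seconds: 28


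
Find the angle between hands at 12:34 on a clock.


173.0°

Hour hand (12 ≡ 0 on the dial): 0×30 + 34×0.5 = 17.0°
Minute hand = 34×6 = 204°
Difference = |17.0 - 204| = 187.0°
Since > 180°: 360 - 187.0 = 173.0°


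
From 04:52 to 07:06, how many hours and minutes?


End time in minutes: 7×60 + 6 = 426
Start time in minutes: 4×60 + 52 = 292
Difference = 426 - 292 = 134 minutes
= 2 hours 14 minutes

2h 14m


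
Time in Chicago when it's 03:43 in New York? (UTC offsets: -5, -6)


Time difference = UTC-6 - UTC-5 = -1 hours
New hour = (3 -1) mod 24
= 2 mod 24 = 2
Minutes unchanged → 02:43

02:43


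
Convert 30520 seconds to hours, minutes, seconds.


Hours: 30520 ÷ 3600 = 8 remainder 1720
Minutes: 1720 ÷ 60 = 28 remainder 40
Seconds: 40

8h 28m 40s


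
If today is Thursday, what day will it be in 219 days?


Start: Thursday (index 3)
(3 + 219) mod 7
= 222 mod 7
= 5
Index 5 → Saturday

Saturday


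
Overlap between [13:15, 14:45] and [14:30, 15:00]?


Meeting A: 795-885 (in minutes from midnight)
Meeting B: 870-900
Overlap start = max(795, 870) = 870
Overlap end = min(885, 900) = 885
Overlap = max(0, 885 - 870) = 15 min

15 minutes


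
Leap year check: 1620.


Yes

Rules: divisible by 4 AND (not by 100 OR by 400)
1620 ÷ 4 = 405 exactly → divisible by 4
1620 ÷ 100 = 16 remainder 20 → not divisible by 100
Divisible by 4 but not by 100 → leap year


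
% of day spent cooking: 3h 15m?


13.5%

Time: 195 minutes
Day: 1440 minutes
Percentage = (195/1440) × 100 ≈ 13.5%


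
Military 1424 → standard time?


Hour: 14
14 - 12 = 2 → PM

2:24 PM


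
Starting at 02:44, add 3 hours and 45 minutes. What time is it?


Start: 164 minutes from midnight
Add: 225 minutes
Total: 389 minutes
Hours: 389 ÷ 60 = 6 remainder 29

06:29


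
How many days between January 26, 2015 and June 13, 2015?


138 days

From January 26, 2015 to June 13, 2015
Rest of January 2015: 31 - 26 = 5
Full months: February 2015 28, March 31, April 30, May 31
Days into June 2015: 13
Total = 5 + 28 + 31 + 30 + 31 + 13 = 138 days


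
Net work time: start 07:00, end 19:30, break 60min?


11h 30m (690 minutes)

Total time = (19×60+30) - (7×60+0)
= 1170 - 420 = 750 min
Minus break: 750 - 60 = 690 min
= 11h 30m


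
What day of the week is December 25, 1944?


Monday

Zeller's congruence:
q=25, m=12, k=44, j=19
h = (25 + ⌊13×13/5⌋ + 44 + ⌊44/4⌋ + ⌊19/4⌋ - 2×19) mod 7
= (25 + 33 + 44 + 11 + 4 - 38) mod 7
= 79 mod 7 = 2
h=2 → Monday


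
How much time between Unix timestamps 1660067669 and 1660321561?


253892 seconds (70.5 hours / 2.94 days)

Difference = 1660321561 - 1660067669 = 253892 seconds
In hours: 253892 / 3600 ≈ 70.5
In days: 253892 / 86400 ≈ 2.94


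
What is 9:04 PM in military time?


Input: 9:04 PM
PM: 9 + 12 = 21

21:04


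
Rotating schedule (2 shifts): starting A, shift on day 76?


Shift B

Shifts: A, B
Start: A (index 0)
Day 76: (0 + 76 - 1) mod 2
= 75 mod 2
= 1
Index 1 → shift B


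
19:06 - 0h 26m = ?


Start: 1146 minutes from midnight
Subtract: 26 minutes
Remaining: 1146 - 26 = 1120
Hours: 18, Minutes: 40

18:40


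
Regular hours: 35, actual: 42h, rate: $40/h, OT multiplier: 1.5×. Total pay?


$1820.00

Regular: 35h × $40 = $1400.00
Overtime: 42 - 35 = 7h
OT pay: 7h × $40 × 1.5 = $420.00
Total = $1400.00 + $420.00 = $1820.00


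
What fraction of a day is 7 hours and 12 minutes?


0.3000 (30.00%)

Total minutes: 7×60 + 12 = 432
Day = 24×60 = 1440 minutes
Fraction = 432/1440 = 0.3000
As a percentage: 432/1440 × 100 = 30.00%


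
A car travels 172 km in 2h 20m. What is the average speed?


Distance: 172 km
Time: 2h 20m = 140 min = 140/60 = 7/3 hours
Speed = 172 ÷ (7/3) = 172 × 3 / 7 = 516/7 ≈ 73.7 km/h

73.7 km/h


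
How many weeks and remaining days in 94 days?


13 weeks 3 days

Weeks: 94 ÷ 7 = 13 remainder 3


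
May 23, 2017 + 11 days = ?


Start: May 23, 2017
Add 11 days
May 23 → June 1: 31 - 23 + 1 = 9 days (11 - 9 = 2 left)
June 1 + 2 = June 3, 2017

June 3, 2017


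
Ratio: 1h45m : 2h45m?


7:11 (0.64)

Duration 1: 105 minutes
Duration 2: 165 minutes
Ratio = 105:165
GCD = 15
Simplified = 7:11
As a decimal: 7/11 ≈ 0.64


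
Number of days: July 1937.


31 days

Month: July (month 7)
July has 31 days


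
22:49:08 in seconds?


82148 seconds

Hours: 22 × 3600 = 79200
Minutes: 49 × 60 = 2940
Seconds: 8
Total = 79200 + 2940 + 8 = 82148


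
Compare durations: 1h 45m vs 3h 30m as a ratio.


1:2 (0.50)

Duration 1: 105 minutes
Duration 2: 210 minutes
Ratio = 105:210
GCD = 105
Simplified = 1:2
As a decimal: 1/2 = 0.50


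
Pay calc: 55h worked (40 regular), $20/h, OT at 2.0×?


Regular: 40h × $20 = $800.00
Overtime: 55 - 40 = 15h
OT pay: 15h × $20 × 2.0 = $600.00
Total = $800.00 + $600.00 = $1400.00

$1400.00


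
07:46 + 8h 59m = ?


16:45

Start: 466 minutes from midnight
Add: 539 minutes
Total: 1005 minutes
Hours: 1005 ÷ 60 = 16 remainder 45


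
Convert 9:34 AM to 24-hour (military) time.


09:34

Input: 9:34 AM
AM hour stays: 9


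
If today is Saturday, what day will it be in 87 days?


Start: Saturday (index 5)
(5 + 87) mod 7
= 92 mod 7
= 1
Index 1 → Tuesday

Tuesday


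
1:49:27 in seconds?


Hours: 1 × 3600 = 3600
Minutes: 49 × 60 = 2940
Seconds: 27
Total = 3600 + 2940 + 27 = 6567

6567 seconds


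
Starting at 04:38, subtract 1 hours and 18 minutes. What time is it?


03:20

Start: 278 minutes from midnight
Subtract: 78 minutes
Remaining: 278 - 78 = 200
Hours: 3, Minutes: 20


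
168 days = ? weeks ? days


24 weeks 0 days

Weeks: 168 ÷ 7 = 24 remainder 0


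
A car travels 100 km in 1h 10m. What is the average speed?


85.7 km/h

Distance: 100 km
Time: 1h 10m = 70 min = 70/60 = 7/6 hours
Speed = 100 ÷ (7/6) = 100 × 6 / 7 = 600/7 ≈ 85.7 km/h


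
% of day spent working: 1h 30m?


Time: 90 minutes
Day: 1440 minutes
Percentage = (90/1440) × 100 ≈ 6.3%

6.3%


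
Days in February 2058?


28 days

Month: February (month 2)
February: 28 or 29 (leap year)
2058 leap year? No


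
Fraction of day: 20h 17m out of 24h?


0.8451 (84.51%)

Total minutes: 20×60 + 17 = 1217
Day = 24×60 = 1440 minutes
Fraction = 1217/1440 ≈ 0.8451
As a percentage: 1217/1440 × 100 ≈ 84.51%


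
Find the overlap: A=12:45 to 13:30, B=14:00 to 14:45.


Meeting A: 765-810 (in minutes from midnight)
Meeting B: 840-885
Overlap start = max(765, 840) = 840
Overlap end = min(810, 885) = 810
Overlap = max(0, 810 - 840) = 0 min

0 minutes


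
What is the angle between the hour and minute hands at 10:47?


Hour hand = 10×30 + 47×0.5 = 323.5°
Minute hand = 47×6 = 282°
Difference = |323.5 - 282| = 41.5°

41.5°


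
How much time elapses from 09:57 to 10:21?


End time in minutes: 10×60 + 21 = 621
Start time in minutes: 9×60 + 57 = 597
Difference = 621 - 597 = 24 minutes
= 0 hours 24 minutes

0h 24m


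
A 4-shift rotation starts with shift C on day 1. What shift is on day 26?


Shift D

Shifts: A, B, C, D
Start: C (index 2)
Day 26: (2 + 26 - 1) mod 4
= 27 mod 4
= 3
Index 3 → shift D


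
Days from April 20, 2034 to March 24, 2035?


From April 20, 2034 to March 24, 2035
Rest of April 2034: 30 - 20 = 10
Full months: May 31, June 30, July 31, August 31, September 30, October 31, November 30, December 31, January 31, February 2035 28
Days into March 2035: 24
Total = 10 + 31 + 30 + 31 + 31 + 30 + 31 + 30 + 31 + 31 + 28 + 24 = 338 days

338 days


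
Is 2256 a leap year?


Rules: divisible by 4 AND (not by 100 OR by 400)
2256 ÷ 4 = 564 exactly → divisible by 4
2256 ÷ 100 = 22 remainder 56 → not divisible by 100
Divisible by 4 but not by 100 → leap year

Yes


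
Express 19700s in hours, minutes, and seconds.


Hours: 19700 ÷ 3600 = 5 remainder 1700
Minutes: 1700 ÷ 60 = 28 remainder 20
Seconds: 20

5h 28m 20s


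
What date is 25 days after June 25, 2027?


Start: June 25, 2027
Add 25 days
June 25 → July 1: 30 - 25 + 1 = 6 days (25 - 6 = 19 left)
July 1 + 19 = July 20, 2027

July 20, 2027


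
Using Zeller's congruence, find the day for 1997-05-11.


Zeller's congruence:
q=11, m=5, k=97, j=19
h = (11 + ⌊13×6/5⌋ + 97 + ⌊97/4⌋ + ⌊19/4⌋ - 2×19) mod 7
= (11 + 15 + 97 + 24 + 4 - 38) mod 7
= 113 mod 7 = 1
h=1 → Sunday

Sunday


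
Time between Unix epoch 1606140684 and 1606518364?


Difference = 1606518364 - 1606140684 = 377680 seconds
In hours: 377680 / 3600 ≈ 104.9
In days: 377680 / 86400 ≈ 4.37

377680 seconds (104.9 hours / 4.37 days)


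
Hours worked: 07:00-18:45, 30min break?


Total time = (18×60+45) - (7×60+0)
= 1125 - 420 = 705 min
Minus break: 705 - 30 = 675 min
= 11h 15m

11h 15m (675 minutes)


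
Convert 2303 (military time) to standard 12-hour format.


11:03 PM

Hour: 23
23 - 12 = 11 → PM


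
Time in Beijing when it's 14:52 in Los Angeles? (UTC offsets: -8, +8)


Time difference = UTC+8 - UTC-8 = +16 hours
New hour = (14 + 16) mod 24
= 30 mod 24 = 6
Minutes unchanged → 06:52; 30 ≥ 24 → next day

06:52 (next day)


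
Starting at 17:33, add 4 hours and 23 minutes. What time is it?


Start: 1053 minutes from midnight
Add: 263 minutes
Total: 1316 minutes
Hours: 1316 ÷ 60 = 21 remainder 56

21:56


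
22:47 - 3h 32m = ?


19:15

Start: 1367 minutes from midnight
Subtract: 212 minutes
Remaining: 1367 - 212 = 1155
Hours: 19, Minutes: 15


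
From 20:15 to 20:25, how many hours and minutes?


End time in minutes: 20×60 + 25 = 1225
Start time in minutes: 20×60 + 15 = 1215
Difference = 1225 - 1215 = 10 minutes
= 0 hours 10 minutes

0h 10m


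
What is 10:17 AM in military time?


10:17

Input: 10:17 AM
AM hour stays: 10


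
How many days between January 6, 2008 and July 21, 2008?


From January 6, 2008 to July 21, 2008
Rest of January 2008: 31 - 6 = 25
Full months: February 2008 29, March 31, April 30, May 31, June 30
Days into July 2008: 21
Total = 25 + 29 + 31 + 30 + 31 + 30 + 21 = 197 days

197 days


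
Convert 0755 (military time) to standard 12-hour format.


Hour: 7
7 < 12 → AM

7:55 AM


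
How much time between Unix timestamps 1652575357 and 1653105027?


Difference = 1653105027 - 1652575357 = 529670 seconds
In hours: 529670 / 3600 ≈ 147.1
In days: 529670 / 86400 ≈ 6.13

529670 seconds (147.1 hours / 6.13 days)


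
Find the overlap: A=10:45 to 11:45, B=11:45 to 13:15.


Meeting A: 645-705 (in minutes from midnight)
Meeting B: 705-795
Overlap start = max(645, 705) = 705
Overlap end = min(705, 795) = 705
Overlap = max(0, 705 - 705) = 0 min

0 minutes


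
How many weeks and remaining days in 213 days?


30 weeks 3 days

Weeks: 213 ÷ 7 = 30 remainder 3


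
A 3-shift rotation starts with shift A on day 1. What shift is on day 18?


Shift C

Shifts: A, B, C
Start: A (index 0)
Day 18: (0 + 18 - 1) mod 3
= 17 mod 3
= 2
Index 2 → shift C


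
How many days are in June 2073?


30 days

Month: June (month 6)
June has 30 days


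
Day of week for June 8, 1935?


Zeller's congruence:
q=8, m=6, k=35, j=19
h = (8 + ⌊13×7/5⌋ + 35 + ⌊35/4⌋ + ⌊19/4⌋ - 2×19) mod 7
= (8 + 18 + 35 + 8 + 4 - 38) mod 7
= 35 mod 7 = 0
h=0 → Saturday

Saturday


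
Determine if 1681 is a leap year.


Rules: divisible by 4 AND (not by 100 OR by 400)
1681 ÷ 4 = 420 remainder 1 → not divisible by 4
Not divisible by 4 → not a leap year

No


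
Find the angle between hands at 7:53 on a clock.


Hour hand = 7×30 + 53×0.5 = 236.5°
Minute hand = 53×6 = 318°
Difference = |236.5 - 318| = 81.5°

81.5°


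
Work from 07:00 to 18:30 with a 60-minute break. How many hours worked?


Total time = (18×60+30) - (7×60+0)
= 1110 - 420 = 690 min
Minus break: 690 - 60 = 630 min
= 10h 30m

10h 30m (630 minutes)


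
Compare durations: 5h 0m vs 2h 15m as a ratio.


20:9 (2.22)

Duration 1: 300 minutes
Duration 2: 135 minutes
Ratio = 300:135
GCD = 15
Simplified = 20:9
As a decimal: 20/9 ≈ 2.22


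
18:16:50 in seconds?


Hours: 18 × 3600 = 64800
Minutes: 16 × 60 = 960
Seconds: 50
Total = 64800 + 960 + 50 = 65810

65810 seconds


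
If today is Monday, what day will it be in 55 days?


Sunday

Start: Monday (index 0)
(0 + 55) mod 7
= 55 mod 7
= 6
Index 6 → Sunday


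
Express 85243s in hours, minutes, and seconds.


23h 40m 43s

Hours: 85243 ÷ 3600 = 23 remainder 2443
Minutes: 2443 ÷ 60 = 40 remainder 43
Seconds: 43


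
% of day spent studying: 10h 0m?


Time: 600 minutes
Day: 1440 minutes
Percentage = (600/1440) × 100 ≈ 41.7%

41.7%


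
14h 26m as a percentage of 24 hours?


Total minutes: 14×60 + 26 = 866
Day = 24×60 = 1440 minutes
Fraction = 866/1440 ≈ 0.6014
As a percentage: 866/1440 × 100 ≈ 60.14%

0.6014 (60.14%)


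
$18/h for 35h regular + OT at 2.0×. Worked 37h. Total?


$702.00

Regular: 35h × $18 = $630.00
Overtime: 37 - 35 = 2h
OT pay: 2h × $18 × 2.0 = $72.00
Total = $630.00 + $72.00 = $702.00


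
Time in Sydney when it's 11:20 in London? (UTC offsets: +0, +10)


Time difference = UTC+10 - UTC+0 = +10 hours
New hour = (11 + 10) mod 24
= 21 mod 24 = 21
Minutes unchanged → 21:20

21:20


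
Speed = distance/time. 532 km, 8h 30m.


Distance: 532 km
Time: 8h 30m = 510 min = 510/60 = 17/2 hours
Speed = 532 ÷ (17/2) = 532 × 2 / 17 = 1064/17 ≈ 62.6 km/h

62.6 km/h


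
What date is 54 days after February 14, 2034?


April 9, 2034

Start: February 14, 2034
Add 54 days
February 14 → March 1: 28 - 14 + 1 = 15 days (54 - 15 = 39 left)
March 1 → April 1: 31 - 1 + 1 = 31 days (39 - 31 = 8 left)
April 1 + 8 = April 9, 2034
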